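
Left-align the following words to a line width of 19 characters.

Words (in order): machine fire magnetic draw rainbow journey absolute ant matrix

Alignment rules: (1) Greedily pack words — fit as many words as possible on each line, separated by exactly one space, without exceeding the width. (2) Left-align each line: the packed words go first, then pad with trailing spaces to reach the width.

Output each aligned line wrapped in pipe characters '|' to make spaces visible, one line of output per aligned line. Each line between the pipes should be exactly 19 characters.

Line 1: ['machine', 'fire'] (min_width=12, slack=7)
Line 2: ['magnetic', 'draw'] (min_width=13, slack=6)
Line 3: ['rainbow', 'journey'] (min_width=15, slack=4)
Line 4: ['absolute', 'ant', 'matrix'] (min_width=19, slack=0)

Answer: |machine fire       |
|magnetic draw      |
|rainbow journey    |
|absolute ant matrix|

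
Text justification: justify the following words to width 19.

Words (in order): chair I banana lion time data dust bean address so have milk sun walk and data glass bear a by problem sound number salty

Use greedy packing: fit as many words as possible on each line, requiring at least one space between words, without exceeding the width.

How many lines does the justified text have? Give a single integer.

Answer: 7

Derivation:
Line 1: ['chair', 'I', 'banana', 'lion'] (min_width=19, slack=0)
Line 2: ['time', 'data', 'dust', 'bean'] (min_width=19, slack=0)
Line 3: ['address', 'so', 'have'] (min_width=15, slack=4)
Line 4: ['milk', 'sun', 'walk', 'and'] (min_width=17, slack=2)
Line 5: ['data', 'glass', 'bear', 'a'] (min_width=17, slack=2)
Line 6: ['by', 'problem', 'sound'] (min_width=16, slack=3)
Line 7: ['number', 'salty'] (min_width=12, slack=7)
Total lines: 7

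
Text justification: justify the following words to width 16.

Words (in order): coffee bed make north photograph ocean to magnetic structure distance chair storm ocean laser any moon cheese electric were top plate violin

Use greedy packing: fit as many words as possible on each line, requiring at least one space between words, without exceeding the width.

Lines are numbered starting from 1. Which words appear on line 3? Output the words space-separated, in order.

Answer: ocean to

Derivation:
Line 1: ['coffee', 'bed', 'make'] (min_width=15, slack=1)
Line 2: ['north', 'photograph'] (min_width=16, slack=0)
Line 3: ['ocean', 'to'] (min_width=8, slack=8)
Line 4: ['magnetic'] (min_width=8, slack=8)
Line 5: ['structure'] (min_width=9, slack=7)
Line 6: ['distance', 'chair'] (min_width=14, slack=2)
Line 7: ['storm', 'ocean'] (min_width=11, slack=5)
Line 8: ['laser', 'any', 'moon'] (min_width=14, slack=2)
Line 9: ['cheese', 'electric'] (min_width=15, slack=1)
Line 10: ['were', 'top', 'plate'] (min_width=14, slack=2)
Line 11: ['violin'] (min_width=6, slack=10)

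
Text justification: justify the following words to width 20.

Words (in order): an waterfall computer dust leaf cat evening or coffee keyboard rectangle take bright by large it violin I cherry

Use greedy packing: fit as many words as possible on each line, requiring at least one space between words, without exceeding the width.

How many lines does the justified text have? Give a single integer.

Answer: 7

Derivation:
Line 1: ['an', 'waterfall'] (min_width=12, slack=8)
Line 2: ['computer', 'dust', 'leaf'] (min_width=18, slack=2)
Line 3: ['cat', 'evening', 'or'] (min_width=14, slack=6)
Line 4: ['coffee', 'keyboard'] (min_width=15, slack=5)
Line 5: ['rectangle', 'take'] (min_width=14, slack=6)
Line 6: ['bright', 'by', 'large', 'it'] (min_width=18, slack=2)
Line 7: ['violin', 'I', 'cherry'] (min_width=15, slack=5)
Total lines: 7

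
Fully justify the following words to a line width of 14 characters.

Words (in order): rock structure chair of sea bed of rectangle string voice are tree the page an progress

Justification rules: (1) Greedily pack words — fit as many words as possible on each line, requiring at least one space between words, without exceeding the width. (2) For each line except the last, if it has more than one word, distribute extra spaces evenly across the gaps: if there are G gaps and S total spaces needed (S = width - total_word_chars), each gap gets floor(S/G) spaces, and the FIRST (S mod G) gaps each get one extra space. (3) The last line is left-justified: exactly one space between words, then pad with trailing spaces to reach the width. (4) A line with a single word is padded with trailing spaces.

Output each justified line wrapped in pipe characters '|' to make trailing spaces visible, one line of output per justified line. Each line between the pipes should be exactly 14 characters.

Line 1: ['rock', 'structure'] (min_width=14, slack=0)
Line 2: ['chair', 'of', 'sea'] (min_width=12, slack=2)
Line 3: ['bed', 'of'] (min_width=6, slack=8)
Line 4: ['rectangle'] (min_width=9, slack=5)
Line 5: ['string', 'voice'] (min_width=12, slack=2)
Line 6: ['are', 'tree', 'the'] (min_width=12, slack=2)
Line 7: ['page', 'an'] (min_width=7, slack=7)
Line 8: ['progress'] (min_width=8, slack=6)

Answer: |rock structure|
|chair  of  sea|
|bed         of|
|rectangle     |
|string   voice|
|are  tree  the|
|page        an|
|progress      |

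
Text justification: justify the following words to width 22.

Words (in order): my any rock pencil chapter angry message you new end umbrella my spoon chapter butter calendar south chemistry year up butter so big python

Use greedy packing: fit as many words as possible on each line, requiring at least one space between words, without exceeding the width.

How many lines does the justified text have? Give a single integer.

Line 1: ['my', 'any', 'rock', 'pencil'] (min_width=18, slack=4)
Line 2: ['chapter', 'angry', 'message'] (min_width=21, slack=1)
Line 3: ['you', 'new', 'end', 'umbrella'] (min_width=20, slack=2)
Line 4: ['my', 'spoon', 'chapter'] (min_width=16, slack=6)
Line 5: ['butter', 'calendar', 'south'] (min_width=21, slack=1)
Line 6: ['chemistry', 'year', 'up'] (min_width=17, slack=5)
Line 7: ['butter', 'so', 'big', 'python'] (min_width=20, slack=2)
Total lines: 7

Answer: 7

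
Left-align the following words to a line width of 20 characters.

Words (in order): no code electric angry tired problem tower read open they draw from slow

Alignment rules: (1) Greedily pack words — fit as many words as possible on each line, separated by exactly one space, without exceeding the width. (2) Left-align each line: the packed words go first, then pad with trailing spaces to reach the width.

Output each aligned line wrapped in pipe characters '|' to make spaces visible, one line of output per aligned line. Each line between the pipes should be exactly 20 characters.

Line 1: ['no', 'code', 'electric'] (min_width=16, slack=4)
Line 2: ['angry', 'tired', 'problem'] (min_width=19, slack=1)
Line 3: ['tower', 'read', 'open', 'they'] (min_width=20, slack=0)
Line 4: ['draw', 'from', 'slow'] (min_width=14, slack=6)

Answer: |no code electric    |
|angry tired problem |
|tower read open they|
|draw from slow      |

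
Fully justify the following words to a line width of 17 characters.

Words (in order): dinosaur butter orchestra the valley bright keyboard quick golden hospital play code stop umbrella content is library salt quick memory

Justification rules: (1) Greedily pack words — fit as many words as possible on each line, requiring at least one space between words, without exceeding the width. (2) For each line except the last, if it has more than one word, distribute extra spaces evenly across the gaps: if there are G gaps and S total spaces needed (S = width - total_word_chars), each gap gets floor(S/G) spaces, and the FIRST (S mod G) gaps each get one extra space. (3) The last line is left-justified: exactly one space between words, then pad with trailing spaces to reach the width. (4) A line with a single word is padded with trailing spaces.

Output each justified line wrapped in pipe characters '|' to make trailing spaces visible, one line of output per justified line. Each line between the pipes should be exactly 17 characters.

Line 1: ['dinosaur', 'butter'] (min_width=15, slack=2)
Line 2: ['orchestra', 'the'] (min_width=13, slack=4)
Line 3: ['valley', 'bright'] (min_width=13, slack=4)
Line 4: ['keyboard', 'quick'] (min_width=14, slack=3)
Line 5: ['golden', 'hospital'] (min_width=15, slack=2)
Line 6: ['play', 'code', 'stop'] (min_width=14, slack=3)
Line 7: ['umbrella', 'content'] (min_width=16, slack=1)
Line 8: ['is', 'library', 'salt'] (min_width=15, slack=2)
Line 9: ['quick', 'memory'] (min_width=12, slack=5)

Answer: |dinosaur   butter|
|orchestra     the|
|valley     bright|
|keyboard    quick|
|golden   hospital|
|play   code  stop|
|umbrella  content|
|is  library  salt|
|quick memory     |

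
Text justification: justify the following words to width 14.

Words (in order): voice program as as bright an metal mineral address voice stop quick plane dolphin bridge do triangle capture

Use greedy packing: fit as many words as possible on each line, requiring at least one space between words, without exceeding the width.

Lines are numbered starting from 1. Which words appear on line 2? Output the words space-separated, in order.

Answer: as as bright

Derivation:
Line 1: ['voice', 'program'] (min_width=13, slack=1)
Line 2: ['as', 'as', 'bright'] (min_width=12, slack=2)
Line 3: ['an', 'metal'] (min_width=8, slack=6)
Line 4: ['mineral'] (min_width=7, slack=7)
Line 5: ['address', 'voice'] (min_width=13, slack=1)
Line 6: ['stop', 'quick'] (min_width=10, slack=4)
Line 7: ['plane', 'dolphin'] (min_width=13, slack=1)
Line 8: ['bridge', 'do'] (min_width=9, slack=5)
Line 9: ['triangle'] (min_width=8, slack=6)
Line 10: ['capture'] (min_width=7, slack=7)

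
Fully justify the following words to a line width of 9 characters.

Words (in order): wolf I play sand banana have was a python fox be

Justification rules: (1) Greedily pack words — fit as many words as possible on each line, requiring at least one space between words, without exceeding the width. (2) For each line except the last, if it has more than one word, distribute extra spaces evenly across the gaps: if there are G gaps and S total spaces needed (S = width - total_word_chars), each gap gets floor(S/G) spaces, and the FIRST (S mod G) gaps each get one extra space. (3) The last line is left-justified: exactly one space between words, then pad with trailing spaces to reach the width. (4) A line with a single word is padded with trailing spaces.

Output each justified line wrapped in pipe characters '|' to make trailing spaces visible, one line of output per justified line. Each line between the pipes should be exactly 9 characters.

Line 1: ['wolf', 'I'] (min_width=6, slack=3)
Line 2: ['play', 'sand'] (min_width=9, slack=0)
Line 3: ['banana'] (min_width=6, slack=3)
Line 4: ['have', 'was'] (min_width=8, slack=1)
Line 5: ['a', 'python'] (min_width=8, slack=1)
Line 6: ['fox', 'be'] (min_width=6, slack=3)

Answer: |wolf    I|
|play sand|
|banana   |
|have  was|
|a  python|
|fox be   |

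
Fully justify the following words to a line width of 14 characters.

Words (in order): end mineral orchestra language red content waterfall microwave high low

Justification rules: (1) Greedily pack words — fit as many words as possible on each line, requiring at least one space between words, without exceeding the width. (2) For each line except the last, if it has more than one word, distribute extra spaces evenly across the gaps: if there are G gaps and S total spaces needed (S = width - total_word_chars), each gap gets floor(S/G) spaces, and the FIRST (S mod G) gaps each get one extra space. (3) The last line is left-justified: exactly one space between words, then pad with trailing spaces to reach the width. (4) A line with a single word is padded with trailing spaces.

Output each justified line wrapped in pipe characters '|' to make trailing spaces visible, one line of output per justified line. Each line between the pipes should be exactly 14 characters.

Line 1: ['end', 'mineral'] (min_width=11, slack=3)
Line 2: ['orchestra'] (min_width=9, slack=5)
Line 3: ['language', 'red'] (min_width=12, slack=2)
Line 4: ['content'] (min_width=7, slack=7)
Line 5: ['waterfall'] (min_width=9, slack=5)
Line 6: ['microwave', 'high'] (min_width=14, slack=0)
Line 7: ['low'] (min_width=3, slack=11)

Answer: |end    mineral|
|orchestra     |
|language   red|
|content       |
|waterfall     |
|microwave high|
|low           |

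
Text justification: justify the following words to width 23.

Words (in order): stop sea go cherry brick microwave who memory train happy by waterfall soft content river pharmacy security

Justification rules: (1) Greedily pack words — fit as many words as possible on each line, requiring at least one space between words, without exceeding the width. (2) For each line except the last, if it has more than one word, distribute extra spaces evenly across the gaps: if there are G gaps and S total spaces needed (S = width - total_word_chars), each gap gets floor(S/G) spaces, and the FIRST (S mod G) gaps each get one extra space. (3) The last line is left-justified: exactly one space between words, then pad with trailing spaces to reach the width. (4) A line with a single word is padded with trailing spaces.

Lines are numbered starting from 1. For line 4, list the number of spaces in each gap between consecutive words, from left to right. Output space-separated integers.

Line 1: ['stop', 'sea', 'go', 'cherry'] (min_width=18, slack=5)
Line 2: ['brick', 'microwave', 'who'] (min_width=19, slack=4)
Line 3: ['memory', 'train', 'happy', 'by'] (min_width=21, slack=2)
Line 4: ['waterfall', 'soft', 'content'] (min_width=22, slack=1)
Line 5: ['river', 'pharmacy', 'security'] (min_width=23, slack=0)

Answer: 2 1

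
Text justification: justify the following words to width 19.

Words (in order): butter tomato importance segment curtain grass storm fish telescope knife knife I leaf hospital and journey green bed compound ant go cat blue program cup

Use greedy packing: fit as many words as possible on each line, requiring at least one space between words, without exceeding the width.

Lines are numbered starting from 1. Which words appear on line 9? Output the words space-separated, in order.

Line 1: ['butter', 'tomato'] (min_width=13, slack=6)
Line 2: ['importance', 'segment'] (min_width=18, slack=1)
Line 3: ['curtain', 'grass', 'storm'] (min_width=19, slack=0)
Line 4: ['fish', 'telescope'] (min_width=14, slack=5)
Line 5: ['knife', 'knife', 'I', 'leaf'] (min_width=18, slack=1)
Line 6: ['hospital', 'and'] (min_width=12, slack=7)
Line 7: ['journey', 'green', 'bed'] (min_width=17, slack=2)
Line 8: ['compound', 'ant', 'go', 'cat'] (min_width=19, slack=0)
Line 9: ['blue', 'program', 'cup'] (min_width=16, slack=3)

Answer: blue program cup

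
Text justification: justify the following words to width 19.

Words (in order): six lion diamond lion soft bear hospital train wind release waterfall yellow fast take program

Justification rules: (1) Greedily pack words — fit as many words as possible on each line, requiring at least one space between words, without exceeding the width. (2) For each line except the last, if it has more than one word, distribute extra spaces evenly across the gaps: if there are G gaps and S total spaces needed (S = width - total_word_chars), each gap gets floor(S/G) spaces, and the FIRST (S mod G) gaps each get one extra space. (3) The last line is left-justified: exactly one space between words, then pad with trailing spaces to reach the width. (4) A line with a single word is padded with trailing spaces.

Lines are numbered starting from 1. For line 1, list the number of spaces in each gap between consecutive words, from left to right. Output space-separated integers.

Line 1: ['six', 'lion', 'diamond'] (min_width=16, slack=3)
Line 2: ['lion', 'soft', 'bear'] (min_width=14, slack=5)
Line 3: ['hospital', 'train', 'wind'] (min_width=19, slack=0)
Line 4: ['release', 'waterfall'] (min_width=17, slack=2)
Line 5: ['yellow', 'fast', 'take'] (min_width=16, slack=3)
Line 6: ['program'] (min_width=7, slack=12)

Answer: 3 2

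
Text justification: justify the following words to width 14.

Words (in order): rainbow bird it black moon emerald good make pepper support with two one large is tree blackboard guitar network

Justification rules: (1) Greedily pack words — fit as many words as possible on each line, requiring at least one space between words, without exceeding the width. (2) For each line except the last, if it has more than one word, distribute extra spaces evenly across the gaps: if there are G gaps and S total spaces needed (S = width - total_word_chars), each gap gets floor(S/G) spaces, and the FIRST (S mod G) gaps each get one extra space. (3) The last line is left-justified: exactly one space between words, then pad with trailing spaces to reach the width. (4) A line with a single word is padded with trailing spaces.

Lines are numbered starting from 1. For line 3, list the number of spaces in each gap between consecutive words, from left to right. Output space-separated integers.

Line 1: ['rainbow', 'bird'] (min_width=12, slack=2)
Line 2: ['it', 'black', 'moon'] (min_width=13, slack=1)
Line 3: ['emerald', 'good'] (min_width=12, slack=2)
Line 4: ['make', 'pepper'] (min_width=11, slack=3)
Line 5: ['support', 'with'] (min_width=12, slack=2)
Line 6: ['two', 'one', 'large'] (min_width=13, slack=1)
Line 7: ['is', 'tree'] (min_width=7, slack=7)
Line 8: ['blackboard'] (min_width=10, slack=4)
Line 9: ['guitar', 'network'] (min_width=14, slack=0)

Answer: 3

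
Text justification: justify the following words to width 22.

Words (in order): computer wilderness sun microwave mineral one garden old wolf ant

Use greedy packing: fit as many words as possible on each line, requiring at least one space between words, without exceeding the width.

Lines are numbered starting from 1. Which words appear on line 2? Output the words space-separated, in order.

Answer: sun microwave mineral

Derivation:
Line 1: ['computer', 'wilderness'] (min_width=19, slack=3)
Line 2: ['sun', 'microwave', 'mineral'] (min_width=21, slack=1)
Line 3: ['one', 'garden', 'old', 'wolf'] (min_width=19, slack=3)
Line 4: ['ant'] (min_width=3, slack=19)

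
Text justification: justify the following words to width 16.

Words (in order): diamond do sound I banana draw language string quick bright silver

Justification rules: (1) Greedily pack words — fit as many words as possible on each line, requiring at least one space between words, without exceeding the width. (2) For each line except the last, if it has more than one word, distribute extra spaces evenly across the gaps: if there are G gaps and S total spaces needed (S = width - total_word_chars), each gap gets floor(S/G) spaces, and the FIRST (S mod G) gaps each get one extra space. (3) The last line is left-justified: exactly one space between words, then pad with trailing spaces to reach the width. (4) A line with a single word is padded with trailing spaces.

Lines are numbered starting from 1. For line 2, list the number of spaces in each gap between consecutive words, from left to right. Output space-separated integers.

Answer: 3 2

Derivation:
Line 1: ['diamond', 'do', 'sound'] (min_width=16, slack=0)
Line 2: ['I', 'banana', 'draw'] (min_width=13, slack=3)
Line 3: ['language', 'string'] (min_width=15, slack=1)
Line 4: ['quick', 'bright'] (min_width=12, slack=4)
Line 5: ['silver'] (min_width=6, slack=10)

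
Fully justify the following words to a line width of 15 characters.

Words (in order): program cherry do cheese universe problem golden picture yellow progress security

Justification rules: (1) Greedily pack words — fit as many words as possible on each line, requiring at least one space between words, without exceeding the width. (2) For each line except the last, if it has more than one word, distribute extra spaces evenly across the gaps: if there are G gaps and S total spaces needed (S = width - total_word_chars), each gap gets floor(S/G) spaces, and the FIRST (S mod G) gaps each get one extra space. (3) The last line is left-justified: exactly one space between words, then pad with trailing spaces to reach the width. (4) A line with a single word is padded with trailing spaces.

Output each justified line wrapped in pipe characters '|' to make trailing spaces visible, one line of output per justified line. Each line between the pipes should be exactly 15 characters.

Answer: |program  cherry|
|do       cheese|
|universe       |
|problem  golden|
|picture  yellow|
|progress       |
|security       |

Derivation:
Line 1: ['program', 'cherry'] (min_width=14, slack=1)
Line 2: ['do', 'cheese'] (min_width=9, slack=6)
Line 3: ['universe'] (min_width=8, slack=7)
Line 4: ['problem', 'golden'] (min_width=14, slack=1)
Line 5: ['picture', 'yellow'] (min_width=14, slack=1)
Line 6: ['progress'] (min_width=8, slack=7)
Line 7: ['security'] (min_width=8, slack=7)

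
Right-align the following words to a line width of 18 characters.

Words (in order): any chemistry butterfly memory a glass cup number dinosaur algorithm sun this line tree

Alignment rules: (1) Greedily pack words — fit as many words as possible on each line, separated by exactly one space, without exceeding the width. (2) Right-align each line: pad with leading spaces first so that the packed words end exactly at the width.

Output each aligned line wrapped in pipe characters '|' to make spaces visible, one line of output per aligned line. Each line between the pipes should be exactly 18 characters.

Line 1: ['any', 'chemistry'] (min_width=13, slack=5)
Line 2: ['butterfly', 'memory', 'a'] (min_width=18, slack=0)
Line 3: ['glass', 'cup', 'number'] (min_width=16, slack=2)
Line 4: ['dinosaur', 'algorithm'] (min_width=18, slack=0)
Line 5: ['sun', 'this', 'line', 'tree'] (min_width=18, slack=0)

Answer: |     any chemistry|
|butterfly memory a|
|  glass cup number|
|dinosaur algorithm|
|sun this line tree|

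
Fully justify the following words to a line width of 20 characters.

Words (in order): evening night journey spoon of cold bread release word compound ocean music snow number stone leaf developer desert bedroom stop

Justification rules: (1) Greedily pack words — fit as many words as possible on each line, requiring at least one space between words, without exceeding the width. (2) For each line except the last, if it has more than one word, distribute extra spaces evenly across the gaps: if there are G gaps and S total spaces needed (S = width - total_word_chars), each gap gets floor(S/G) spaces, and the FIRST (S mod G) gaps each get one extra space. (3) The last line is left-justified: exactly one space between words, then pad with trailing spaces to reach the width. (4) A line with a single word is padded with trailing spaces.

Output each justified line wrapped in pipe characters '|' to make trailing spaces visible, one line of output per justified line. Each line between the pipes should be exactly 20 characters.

Line 1: ['evening', 'night'] (min_width=13, slack=7)
Line 2: ['journey', 'spoon', 'of'] (min_width=16, slack=4)
Line 3: ['cold', 'bread', 'release'] (min_width=18, slack=2)
Line 4: ['word', 'compound', 'ocean'] (min_width=19, slack=1)
Line 5: ['music', 'snow', 'number'] (min_width=17, slack=3)
Line 6: ['stone', 'leaf', 'developer'] (min_width=20, slack=0)
Line 7: ['desert', 'bedroom', 'stop'] (min_width=19, slack=1)

Answer: |evening        night|
|journey   spoon   of|
|cold  bread  release|
|word  compound ocean|
|music   snow  number|
|stone leaf developer|
|desert bedroom stop |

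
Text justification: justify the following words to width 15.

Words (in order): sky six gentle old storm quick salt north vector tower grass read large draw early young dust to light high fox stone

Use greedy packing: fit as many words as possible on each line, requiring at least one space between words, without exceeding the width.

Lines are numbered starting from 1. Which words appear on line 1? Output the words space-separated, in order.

Answer: sky six gentle

Derivation:
Line 1: ['sky', 'six', 'gentle'] (min_width=14, slack=1)
Line 2: ['old', 'storm', 'quick'] (min_width=15, slack=0)
Line 3: ['salt', 'north'] (min_width=10, slack=5)
Line 4: ['vector', 'tower'] (min_width=12, slack=3)
Line 5: ['grass', 'read'] (min_width=10, slack=5)
Line 6: ['large', 'draw'] (min_width=10, slack=5)
Line 7: ['early', 'young'] (min_width=11, slack=4)
Line 8: ['dust', 'to', 'light'] (min_width=13, slack=2)
Line 9: ['high', 'fox', 'stone'] (min_width=14, slack=1)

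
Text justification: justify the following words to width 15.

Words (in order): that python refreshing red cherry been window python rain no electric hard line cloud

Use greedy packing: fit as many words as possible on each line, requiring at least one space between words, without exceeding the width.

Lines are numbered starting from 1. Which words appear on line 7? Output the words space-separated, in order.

Answer: line cloud

Derivation:
Line 1: ['that', 'python'] (min_width=11, slack=4)
Line 2: ['refreshing', 'red'] (min_width=14, slack=1)
Line 3: ['cherry', 'been'] (min_width=11, slack=4)
Line 4: ['window', 'python'] (min_width=13, slack=2)
Line 5: ['rain', 'no'] (min_width=7, slack=8)
Line 6: ['electric', 'hard'] (min_width=13, slack=2)
Line 7: ['line', 'cloud'] (min_width=10, slack=5)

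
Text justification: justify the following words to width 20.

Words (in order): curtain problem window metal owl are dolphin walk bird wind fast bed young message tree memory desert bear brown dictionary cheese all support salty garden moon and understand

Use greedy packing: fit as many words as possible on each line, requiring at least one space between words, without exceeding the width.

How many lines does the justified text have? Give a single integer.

Line 1: ['curtain', 'problem'] (min_width=15, slack=5)
Line 2: ['window', 'metal', 'owl', 'are'] (min_width=20, slack=0)
Line 3: ['dolphin', 'walk', 'bird'] (min_width=17, slack=3)
Line 4: ['wind', 'fast', 'bed', 'young'] (min_width=19, slack=1)
Line 5: ['message', 'tree', 'memory'] (min_width=19, slack=1)
Line 6: ['desert', 'bear', 'brown'] (min_width=17, slack=3)
Line 7: ['dictionary', 'cheese'] (min_width=17, slack=3)
Line 8: ['all', 'support', 'salty'] (min_width=17, slack=3)
Line 9: ['garden', 'moon', 'and'] (min_width=15, slack=5)
Line 10: ['understand'] (min_width=10, slack=10)
Total lines: 10

Answer: 10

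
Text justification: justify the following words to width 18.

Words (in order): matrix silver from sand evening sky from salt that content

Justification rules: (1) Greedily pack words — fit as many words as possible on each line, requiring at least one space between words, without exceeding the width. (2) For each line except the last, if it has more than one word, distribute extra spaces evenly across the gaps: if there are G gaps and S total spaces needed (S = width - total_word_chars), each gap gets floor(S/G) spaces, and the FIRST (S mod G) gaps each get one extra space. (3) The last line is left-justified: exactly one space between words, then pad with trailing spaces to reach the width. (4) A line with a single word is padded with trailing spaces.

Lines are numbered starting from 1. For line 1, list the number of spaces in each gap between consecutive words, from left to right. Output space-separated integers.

Line 1: ['matrix', 'silver', 'from'] (min_width=18, slack=0)
Line 2: ['sand', 'evening', 'sky'] (min_width=16, slack=2)
Line 3: ['from', 'salt', 'that'] (min_width=14, slack=4)
Line 4: ['content'] (min_width=7, slack=11)

Answer: 1 1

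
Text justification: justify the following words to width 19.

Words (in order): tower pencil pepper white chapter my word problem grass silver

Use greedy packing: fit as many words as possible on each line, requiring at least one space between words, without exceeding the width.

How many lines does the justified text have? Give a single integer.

Answer: 4

Derivation:
Line 1: ['tower', 'pencil', 'pepper'] (min_width=19, slack=0)
Line 2: ['white', 'chapter', 'my'] (min_width=16, slack=3)
Line 3: ['word', 'problem', 'grass'] (min_width=18, slack=1)
Line 4: ['silver'] (min_width=6, slack=13)
Total lines: 4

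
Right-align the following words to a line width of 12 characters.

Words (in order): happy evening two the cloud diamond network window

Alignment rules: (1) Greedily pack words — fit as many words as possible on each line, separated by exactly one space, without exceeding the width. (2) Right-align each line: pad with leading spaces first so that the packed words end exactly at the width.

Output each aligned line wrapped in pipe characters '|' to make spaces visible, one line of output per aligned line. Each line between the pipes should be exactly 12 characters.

Line 1: ['happy'] (min_width=5, slack=7)
Line 2: ['evening', 'two'] (min_width=11, slack=1)
Line 3: ['the', 'cloud'] (min_width=9, slack=3)
Line 4: ['diamond'] (min_width=7, slack=5)
Line 5: ['network'] (min_width=7, slack=5)
Line 6: ['window'] (min_width=6, slack=6)

Answer: |       happy|
| evening two|
|   the cloud|
|     diamond|
|     network|
|      window|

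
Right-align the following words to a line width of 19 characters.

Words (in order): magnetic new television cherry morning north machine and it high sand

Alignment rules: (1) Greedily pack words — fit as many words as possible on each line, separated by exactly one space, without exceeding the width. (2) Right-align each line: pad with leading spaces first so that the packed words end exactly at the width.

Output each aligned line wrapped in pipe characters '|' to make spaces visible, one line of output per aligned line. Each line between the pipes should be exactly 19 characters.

Answer: |       magnetic new|
|  television cherry|
|      morning north|
|machine and it high|
|               sand|

Derivation:
Line 1: ['magnetic', 'new'] (min_width=12, slack=7)
Line 2: ['television', 'cherry'] (min_width=17, slack=2)
Line 3: ['morning', 'north'] (min_width=13, slack=6)
Line 4: ['machine', 'and', 'it', 'high'] (min_width=19, slack=0)
Line 5: ['sand'] (min_width=4, slack=15)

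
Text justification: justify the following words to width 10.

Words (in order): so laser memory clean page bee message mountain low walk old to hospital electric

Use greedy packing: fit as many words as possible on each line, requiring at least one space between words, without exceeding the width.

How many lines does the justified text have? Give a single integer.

Line 1: ['so', 'laser'] (min_width=8, slack=2)
Line 2: ['memory'] (min_width=6, slack=4)
Line 3: ['clean', 'page'] (min_width=10, slack=0)
Line 4: ['bee'] (min_width=3, slack=7)
Line 5: ['message'] (min_width=7, slack=3)
Line 6: ['mountain'] (min_width=8, slack=2)
Line 7: ['low', 'walk'] (min_width=8, slack=2)
Line 8: ['old', 'to'] (min_width=6, slack=4)
Line 9: ['hospital'] (min_width=8, slack=2)
Line 10: ['electric'] (min_width=8, slack=2)
Total lines: 10

Answer: 10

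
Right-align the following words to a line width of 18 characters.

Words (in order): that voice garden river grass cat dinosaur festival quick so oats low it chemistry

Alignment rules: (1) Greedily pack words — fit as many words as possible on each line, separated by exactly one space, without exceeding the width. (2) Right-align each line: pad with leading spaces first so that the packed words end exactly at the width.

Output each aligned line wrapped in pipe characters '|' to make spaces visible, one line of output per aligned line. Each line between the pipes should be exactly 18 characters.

Answer: | that voice garden|
|   river grass cat|
| dinosaur festival|
| quick so oats low|
|      it chemistry|

Derivation:
Line 1: ['that', 'voice', 'garden'] (min_width=17, slack=1)
Line 2: ['river', 'grass', 'cat'] (min_width=15, slack=3)
Line 3: ['dinosaur', 'festival'] (min_width=17, slack=1)
Line 4: ['quick', 'so', 'oats', 'low'] (min_width=17, slack=1)
Line 5: ['it', 'chemistry'] (min_width=12, slack=6)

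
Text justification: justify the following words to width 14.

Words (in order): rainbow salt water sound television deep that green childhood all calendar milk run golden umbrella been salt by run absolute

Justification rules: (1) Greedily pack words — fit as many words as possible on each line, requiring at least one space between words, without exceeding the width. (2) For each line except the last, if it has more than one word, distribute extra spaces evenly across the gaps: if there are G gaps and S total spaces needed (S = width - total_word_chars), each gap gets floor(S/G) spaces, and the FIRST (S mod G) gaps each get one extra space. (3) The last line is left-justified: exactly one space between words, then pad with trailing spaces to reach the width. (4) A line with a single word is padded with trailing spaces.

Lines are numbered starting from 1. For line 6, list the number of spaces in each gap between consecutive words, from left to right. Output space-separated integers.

Answer: 2

Derivation:
Line 1: ['rainbow', 'salt'] (min_width=12, slack=2)
Line 2: ['water', 'sound'] (min_width=11, slack=3)
Line 3: ['television'] (min_width=10, slack=4)
Line 4: ['deep', 'that'] (min_width=9, slack=5)
Line 5: ['green'] (min_width=5, slack=9)
Line 6: ['childhood', 'all'] (min_width=13, slack=1)
Line 7: ['calendar', 'milk'] (min_width=13, slack=1)
Line 8: ['run', 'golden'] (min_width=10, slack=4)
Line 9: ['umbrella', 'been'] (min_width=13, slack=1)
Line 10: ['salt', 'by', 'run'] (min_width=11, slack=3)
Line 11: ['absolute'] (min_width=8, slack=6)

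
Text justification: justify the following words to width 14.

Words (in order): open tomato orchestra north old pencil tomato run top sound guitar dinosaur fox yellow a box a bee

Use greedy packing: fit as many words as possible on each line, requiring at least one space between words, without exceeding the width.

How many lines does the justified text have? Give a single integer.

Line 1: ['open', 'tomato'] (min_width=11, slack=3)
Line 2: ['orchestra'] (min_width=9, slack=5)
Line 3: ['north', 'old'] (min_width=9, slack=5)
Line 4: ['pencil', 'tomato'] (min_width=13, slack=1)
Line 5: ['run', 'top', 'sound'] (min_width=13, slack=1)
Line 6: ['guitar'] (min_width=6, slack=8)
Line 7: ['dinosaur', 'fox'] (min_width=12, slack=2)
Line 8: ['yellow', 'a', 'box', 'a'] (min_width=14, slack=0)
Line 9: ['bee'] (min_width=3, slack=11)
Total lines: 9

Answer: 9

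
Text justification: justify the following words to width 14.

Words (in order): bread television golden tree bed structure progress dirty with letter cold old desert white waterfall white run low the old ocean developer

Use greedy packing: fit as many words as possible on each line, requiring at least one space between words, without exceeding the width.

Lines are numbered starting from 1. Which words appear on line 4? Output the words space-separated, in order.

Line 1: ['bread'] (min_width=5, slack=9)
Line 2: ['television'] (min_width=10, slack=4)
Line 3: ['golden', 'tree'] (min_width=11, slack=3)
Line 4: ['bed', 'structure'] (min_width=13, slack=1)
Line 5: ['progress', 'dirty'] (min_width=14, slack=0)
Line 6: ['with', 'letter'] (min_width=11, slack=3)
Line 7: ['cold', 'old'] (min_width=8, slack=6)
Line 8: ['desert', 'white'] (min_width=12, slack=2)
Line 9: ['waterfall'] (min_width=9, slack=5)
Line 10: ['white', 'run', 'low'] (min_width=13, slack=1)
Line 11: ['the', 'old', 'ocean'] (min_width=13, slack=1)
Line 12: ['developer'] (min_width=9, slack=5)

Answer: bed structure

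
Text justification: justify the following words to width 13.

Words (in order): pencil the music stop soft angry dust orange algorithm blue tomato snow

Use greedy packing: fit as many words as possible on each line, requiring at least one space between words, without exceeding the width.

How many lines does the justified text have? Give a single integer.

Line 1: ['pencil', 'the'] (min_width=10, slack=3)
Line 2: ['music', 'stop'] (min_width=10, slack=3)
Line 3: ['soft', 'angry'] (min_width=10, slack=3)
Line 4: ['dust', 'orange'] (min_width=11, slack=2)
Line 5: ['algorithm'] (min_width=9, slack=4)
Line 6: ['blue', 'tomato'] (min_width=11, slack=2)
Line 7: ['snow'] (min_width=4, slack=9)
Total lines: 7

Answer: 7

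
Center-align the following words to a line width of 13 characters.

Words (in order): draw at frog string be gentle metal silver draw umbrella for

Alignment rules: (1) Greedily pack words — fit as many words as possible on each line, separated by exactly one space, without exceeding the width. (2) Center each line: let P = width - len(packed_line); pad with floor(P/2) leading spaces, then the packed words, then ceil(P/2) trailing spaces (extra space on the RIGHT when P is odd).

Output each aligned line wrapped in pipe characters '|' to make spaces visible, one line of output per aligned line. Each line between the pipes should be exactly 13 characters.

Line 1: ['draw', 'at', 'frog'] (min_width=12, slack=1)
Line 2: ['string', 'be'] (min_width=9, slack=4)
Line 3: ['gentle', 'metal'] (min_width=12, slack=1)
Line 4: ['silver', 'draw'] (min_width=11, slack=2)
Line 5: ['umbrella', 'for'] (min_width=12, slack=1)

Answer: |draw at frog |
|  string be  |
|gentle metal |
| silver draw |
|umbrella for |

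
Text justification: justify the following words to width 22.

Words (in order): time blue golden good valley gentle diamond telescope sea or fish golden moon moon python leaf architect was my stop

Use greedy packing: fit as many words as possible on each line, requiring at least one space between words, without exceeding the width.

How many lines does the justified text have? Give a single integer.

Line 1: ['time', 'blue', 'golden', 'good'] (min_width=21, slack=1)
Line 2: ['valley', 'gentle', 'diamond'] (min_width=21, slack=1)
Line 3: ['telescope', 'sea', 'or', 'fish'] (min_width=21, slack=1)
Line 4: ['golden', 'moon', 'moon'] (min_width=16, slack=6)
Line 5: ['python', 'leaf', 'architect'] (min_width=21, slack=1)
Line 6: ['was', 'my', 'stop'] (min_width=11, slack=11)
Total lines: 6

Answer: 6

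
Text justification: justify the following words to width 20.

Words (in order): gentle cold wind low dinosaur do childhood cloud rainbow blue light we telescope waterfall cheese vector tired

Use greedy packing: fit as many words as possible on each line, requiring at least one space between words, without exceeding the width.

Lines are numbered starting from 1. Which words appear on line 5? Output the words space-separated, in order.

Line 1: ['gentle', 'cold', 'wind', 'low'] (min_width=20, slack=0)
Line 2: ['dinosaur', 'do'] (min_width=11, slack=9)
Line 3: ['childhood', 'cloud'] (min_width=15, slack=5)
Line 4: ['rainbow', 'blue', 'light'] (min_width=18, slack=2)
Line 5: ['we', 'telescope'] (min_width=12, slack=8)
Line 6: ['waterfall', 'cheese'] (min_width=16, slack=4)
Line 7: ['vector', 'tired'] (min_width=12, slack=8)

Answer: we telescope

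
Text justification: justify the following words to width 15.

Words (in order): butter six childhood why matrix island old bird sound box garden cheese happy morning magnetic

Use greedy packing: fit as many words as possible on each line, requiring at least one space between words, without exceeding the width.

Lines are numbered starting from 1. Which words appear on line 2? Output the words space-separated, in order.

Line 1: ['butter', 'six'] (min_width=10, slack=5)
Line 2: ['childhood', 'why'] (min_width=13, slack=2)
Line 3: ['matrix', 'island'] (min_width=13, slack=2)
Line 4: ['old', 'bird', 'sound'] (min_width=14, slack=1)
Line 5: ['box', 'garden'] (min_width=10, slack=5)
Line 6: ['cheese', 'happy'] (min_width=12, slack=3)
Line 7: ['morning'] (min_width=7, slack=8)
Line 8: ['magnetic'] (min_width=8, slack=7)

Answer: childhood why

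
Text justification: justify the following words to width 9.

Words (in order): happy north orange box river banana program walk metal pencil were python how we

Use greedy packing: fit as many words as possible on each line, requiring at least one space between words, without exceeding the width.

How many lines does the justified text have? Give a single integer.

Answer: 12

Derivation:
Line 1: ['happy'] (min_width=5, slack=4)
Line 2: ['north'] (min_width=5, slack=4)
Line 3: ['orange'] (min_width=6, slack=3)
Line 4: ['box', 'river'] (min_width=9, slack=0)
Line 5: ['banana'] (min_width=6, slack=3)
Line 6: ['program'] (min_width=7, slack=2)
Line 7: ['walk'] (min_width=4, slack=5)
Line 8: ['metal'] (min_width=5, slack=4)
Line 9: ['pencil'] (min_width=6, slack=3)
Line 10: ['were'] (min_width=4, slack=5)
Line 11: ['python'] (min_width=6, slack=3)
Line 12: ['how', 'we'] (min_width=6, slack=3)
Total lines: 12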